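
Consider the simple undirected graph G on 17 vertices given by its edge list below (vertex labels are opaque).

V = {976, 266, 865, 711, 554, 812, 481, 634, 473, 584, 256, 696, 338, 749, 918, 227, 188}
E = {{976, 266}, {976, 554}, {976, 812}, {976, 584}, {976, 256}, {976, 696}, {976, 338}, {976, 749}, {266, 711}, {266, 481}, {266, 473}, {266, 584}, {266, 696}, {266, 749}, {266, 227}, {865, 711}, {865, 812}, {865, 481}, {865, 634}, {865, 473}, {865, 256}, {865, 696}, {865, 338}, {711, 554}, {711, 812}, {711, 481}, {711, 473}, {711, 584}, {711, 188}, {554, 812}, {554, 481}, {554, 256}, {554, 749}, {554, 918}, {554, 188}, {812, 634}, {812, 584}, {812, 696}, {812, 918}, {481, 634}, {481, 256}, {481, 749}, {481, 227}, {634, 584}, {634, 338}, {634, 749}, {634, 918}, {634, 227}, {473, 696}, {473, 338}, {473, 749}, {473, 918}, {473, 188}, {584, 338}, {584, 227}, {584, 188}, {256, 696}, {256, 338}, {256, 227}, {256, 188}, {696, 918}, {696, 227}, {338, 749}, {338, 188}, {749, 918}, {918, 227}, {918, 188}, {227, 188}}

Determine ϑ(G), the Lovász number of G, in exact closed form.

sqrt(17)

deg(481) = 8; N(481) = {266, 865, 711, 554, 634, 256, 749, 227}.
Vertex 711 has 8 neighbors: 266, 865, 554, 812, 481, 473, 584, 188.
N(554) = {976, 711, 812, 481, 256, 749, 918, 188}, |N(554)| = 8.
deg(976) = 8; N(976) = {266, 554, 812, 584, 256, 696, 338, 749}.
deg(v) = 8 for all v (|V|=17); strongly regular (17,8,3,4).
The 3 distinct eigenvalues: [8.0, 1.5616, -2.5616].
With N=17: ϑ(G) = 17·(-(-sqrt(17)/2 - 1/2))/(8−(-sqrt(17)/2 - 1/2)) = sqrt(17).
Numerically 4.12310563.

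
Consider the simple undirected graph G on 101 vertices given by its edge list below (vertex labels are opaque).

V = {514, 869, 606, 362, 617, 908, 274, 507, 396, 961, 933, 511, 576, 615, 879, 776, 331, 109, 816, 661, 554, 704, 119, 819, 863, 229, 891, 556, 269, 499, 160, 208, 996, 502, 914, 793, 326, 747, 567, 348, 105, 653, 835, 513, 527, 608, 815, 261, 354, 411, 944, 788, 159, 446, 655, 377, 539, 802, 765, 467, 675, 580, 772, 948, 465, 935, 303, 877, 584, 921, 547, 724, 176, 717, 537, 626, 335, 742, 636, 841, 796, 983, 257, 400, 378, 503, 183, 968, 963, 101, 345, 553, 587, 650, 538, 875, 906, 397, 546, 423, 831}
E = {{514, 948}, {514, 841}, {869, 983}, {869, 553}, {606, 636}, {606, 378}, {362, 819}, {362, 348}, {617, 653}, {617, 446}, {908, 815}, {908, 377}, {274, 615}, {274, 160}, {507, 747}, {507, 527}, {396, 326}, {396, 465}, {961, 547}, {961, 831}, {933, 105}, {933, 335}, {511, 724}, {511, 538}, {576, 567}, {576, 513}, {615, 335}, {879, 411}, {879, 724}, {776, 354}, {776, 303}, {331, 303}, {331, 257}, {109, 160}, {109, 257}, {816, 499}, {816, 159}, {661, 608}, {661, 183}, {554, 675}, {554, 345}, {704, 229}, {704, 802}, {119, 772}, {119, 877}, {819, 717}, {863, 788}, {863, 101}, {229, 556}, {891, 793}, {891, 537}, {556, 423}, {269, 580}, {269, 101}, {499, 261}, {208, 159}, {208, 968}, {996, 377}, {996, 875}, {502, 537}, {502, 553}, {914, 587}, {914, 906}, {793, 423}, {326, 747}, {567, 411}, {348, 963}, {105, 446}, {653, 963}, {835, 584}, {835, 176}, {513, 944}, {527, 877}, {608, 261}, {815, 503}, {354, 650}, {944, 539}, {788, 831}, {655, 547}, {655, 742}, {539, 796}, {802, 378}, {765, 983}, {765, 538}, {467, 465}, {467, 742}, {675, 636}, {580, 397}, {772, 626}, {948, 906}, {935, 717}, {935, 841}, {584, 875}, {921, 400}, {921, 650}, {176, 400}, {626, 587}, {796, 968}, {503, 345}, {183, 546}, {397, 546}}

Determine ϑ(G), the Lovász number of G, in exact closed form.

101*cos(pi/101)/(cos(pi/101) + 1)

deg(921) = 2; N(921) = {400, 650}.
N(397) = {580, 546}, |N(397)| = 2.
Vertex 556 has 2 neighbors: 229, 423.
Vertex 303 has 2 neighbors: 776, 331.
G on 101 vertices is 2-regular; this is C_{101}, the 101-cycle.
The 51 distinct eigenvalues: [2.0, 1.996, 1.985, 1.965, 1.938, 1.904, 1.862, 1.813, 1.757, 1.695, 1.625, 1.55, 1.468, 1.381, 1.288, 1.191, 1.088, 0.982, 0.872, 0.758, 0.642, 0.523, 0.402, 0.279, 0.155, 0.031, -0.093, -0.217, -0.34, -0.462, -0.582, -0.7, -0.815, -0.927, -1.036, -1.14, -1.24, -1.335, -1.425, -1.51, -1.588, -1.661, -1.727, -1.786, -1.839, -1.884, -1.922, -1.953, -1.976, -1.991, -1.999].
λ_max=2, λ_min=-2*cos(pi/101); ϑ = −101·λ_min/(λ_max−λ_min) = 101*cos(pi/101)/(cos(pi/101) + 1).
Numerically 50.487783.
Lovász sandwich 50 ≤ 101*cos(pi/101)/(cos(pi/101) + 1) ≤ 51: both strict.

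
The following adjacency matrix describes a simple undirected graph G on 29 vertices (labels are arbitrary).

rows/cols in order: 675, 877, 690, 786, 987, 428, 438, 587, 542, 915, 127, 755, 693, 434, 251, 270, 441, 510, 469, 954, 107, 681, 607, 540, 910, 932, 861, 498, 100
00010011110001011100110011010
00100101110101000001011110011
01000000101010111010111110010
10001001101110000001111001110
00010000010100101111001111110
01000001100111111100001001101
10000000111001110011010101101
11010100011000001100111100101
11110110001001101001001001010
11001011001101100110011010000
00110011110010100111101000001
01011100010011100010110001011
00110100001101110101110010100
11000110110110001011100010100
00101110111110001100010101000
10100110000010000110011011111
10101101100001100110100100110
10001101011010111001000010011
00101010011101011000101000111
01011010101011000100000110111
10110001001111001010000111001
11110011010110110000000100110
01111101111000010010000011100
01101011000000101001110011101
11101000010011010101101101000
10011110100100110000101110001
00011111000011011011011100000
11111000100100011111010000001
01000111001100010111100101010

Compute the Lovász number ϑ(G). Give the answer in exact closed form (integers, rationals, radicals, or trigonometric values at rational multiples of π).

Vertex 607 has 14 neighbors: 877, 690, 786, 987, 428, 587, 542, 915, 127, 270, 469, 910, 932, 861.
deg(681) = 14; N(681) = {675, 877, 690, 786, 438, 587, 915, 755, 693, 251, 270, 540, 861, 498}.
deg(100) = 14; N(100) = {877, 428, 438, 587, 127, 755, 270, 510, 469, 954, 107, 540, 932, 498}.
deg(932) = 14; N(932) = {675, 786, 987, 428, 438, 542, 755, 251, 270, 107, 607, 540, 910, 100}.
29-vertex 14-regular graph: SR(29,14,6,7) — a Paley graph.
Distinct eigenvalues (to 5 d.p.): [14.0, 2.19258, -3.19258].
With N=29: ϑ(G) = 29·(-(-sqrt(29)/2 - 1/2))/(14−(-sqrt(29)/2 - 1/2)) = sqrt(29).
= 5.38516… (decimal).

sqrt(29)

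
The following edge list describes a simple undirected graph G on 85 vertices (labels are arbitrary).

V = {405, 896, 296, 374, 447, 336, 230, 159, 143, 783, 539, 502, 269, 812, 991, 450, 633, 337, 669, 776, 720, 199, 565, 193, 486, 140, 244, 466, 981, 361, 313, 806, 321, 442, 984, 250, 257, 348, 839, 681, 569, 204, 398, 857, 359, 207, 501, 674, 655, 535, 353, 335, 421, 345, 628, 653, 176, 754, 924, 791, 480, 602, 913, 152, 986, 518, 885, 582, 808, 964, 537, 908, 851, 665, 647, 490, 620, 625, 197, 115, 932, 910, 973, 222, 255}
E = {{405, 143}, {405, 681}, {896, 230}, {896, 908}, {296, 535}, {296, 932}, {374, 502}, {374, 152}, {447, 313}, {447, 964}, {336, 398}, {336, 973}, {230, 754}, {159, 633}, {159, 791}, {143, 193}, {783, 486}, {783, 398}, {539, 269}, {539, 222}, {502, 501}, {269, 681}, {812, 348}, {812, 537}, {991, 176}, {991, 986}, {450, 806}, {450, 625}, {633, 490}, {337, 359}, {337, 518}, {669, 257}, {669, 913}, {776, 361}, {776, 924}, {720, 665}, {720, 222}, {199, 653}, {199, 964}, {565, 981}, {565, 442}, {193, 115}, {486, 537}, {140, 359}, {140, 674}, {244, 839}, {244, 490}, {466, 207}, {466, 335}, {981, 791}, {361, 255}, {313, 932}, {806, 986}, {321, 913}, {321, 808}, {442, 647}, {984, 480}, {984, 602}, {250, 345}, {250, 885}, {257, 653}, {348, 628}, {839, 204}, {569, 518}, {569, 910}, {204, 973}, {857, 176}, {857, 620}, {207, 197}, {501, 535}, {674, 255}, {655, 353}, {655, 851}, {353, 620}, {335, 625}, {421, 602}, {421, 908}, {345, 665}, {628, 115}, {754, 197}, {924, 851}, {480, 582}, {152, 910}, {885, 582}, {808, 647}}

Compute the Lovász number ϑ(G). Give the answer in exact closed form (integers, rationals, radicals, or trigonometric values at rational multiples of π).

deg(480) = 2; N(480) = {984, 582}.
N(908) = {896, 421}, |N(908)| = 2.
deg(405) = 2; N(405) = {143, 681}.
deg(313) = 2; N(313) = {447, 932}.
G on 85 vertices is 2-regular; the odd cycle C_{85}.
A has 43 distinct eigenvalues ≈ [2.0, 1.995, 1.978, 1.951, 1.913, 1.865, 1.806, 1.738, 1.66, 1.573, 1.478, 1.374, 1.263, 1.145, 1.021, 0.891, 0.757, 0.618, 0.476, 0.331, 0.185, 0.037, -0.111, -0.258, -0.404, -0.547, -0.688, -0.825, -0.957, -1.084, -1.205, -1.32, -1.427, -1.527, -1.618, -1.7, -1.774, -1.837, -1.89, -1.933, -1.966, -1.988, -1.999].
Lovász: ϑ = −85(-2*cos(pi/85))/(2+-(-1)*2*cos(pi/85)) = 85*cos(pi/85)/(cos(pi/85) + 1).
= 42.48548257… (decimal).
42 ≤ 85*cos(pi/85)/(cos(pi/85) + 1) ≤ 43: both strict.

85*cos(pi/85)/(cos(pi/85) + 1)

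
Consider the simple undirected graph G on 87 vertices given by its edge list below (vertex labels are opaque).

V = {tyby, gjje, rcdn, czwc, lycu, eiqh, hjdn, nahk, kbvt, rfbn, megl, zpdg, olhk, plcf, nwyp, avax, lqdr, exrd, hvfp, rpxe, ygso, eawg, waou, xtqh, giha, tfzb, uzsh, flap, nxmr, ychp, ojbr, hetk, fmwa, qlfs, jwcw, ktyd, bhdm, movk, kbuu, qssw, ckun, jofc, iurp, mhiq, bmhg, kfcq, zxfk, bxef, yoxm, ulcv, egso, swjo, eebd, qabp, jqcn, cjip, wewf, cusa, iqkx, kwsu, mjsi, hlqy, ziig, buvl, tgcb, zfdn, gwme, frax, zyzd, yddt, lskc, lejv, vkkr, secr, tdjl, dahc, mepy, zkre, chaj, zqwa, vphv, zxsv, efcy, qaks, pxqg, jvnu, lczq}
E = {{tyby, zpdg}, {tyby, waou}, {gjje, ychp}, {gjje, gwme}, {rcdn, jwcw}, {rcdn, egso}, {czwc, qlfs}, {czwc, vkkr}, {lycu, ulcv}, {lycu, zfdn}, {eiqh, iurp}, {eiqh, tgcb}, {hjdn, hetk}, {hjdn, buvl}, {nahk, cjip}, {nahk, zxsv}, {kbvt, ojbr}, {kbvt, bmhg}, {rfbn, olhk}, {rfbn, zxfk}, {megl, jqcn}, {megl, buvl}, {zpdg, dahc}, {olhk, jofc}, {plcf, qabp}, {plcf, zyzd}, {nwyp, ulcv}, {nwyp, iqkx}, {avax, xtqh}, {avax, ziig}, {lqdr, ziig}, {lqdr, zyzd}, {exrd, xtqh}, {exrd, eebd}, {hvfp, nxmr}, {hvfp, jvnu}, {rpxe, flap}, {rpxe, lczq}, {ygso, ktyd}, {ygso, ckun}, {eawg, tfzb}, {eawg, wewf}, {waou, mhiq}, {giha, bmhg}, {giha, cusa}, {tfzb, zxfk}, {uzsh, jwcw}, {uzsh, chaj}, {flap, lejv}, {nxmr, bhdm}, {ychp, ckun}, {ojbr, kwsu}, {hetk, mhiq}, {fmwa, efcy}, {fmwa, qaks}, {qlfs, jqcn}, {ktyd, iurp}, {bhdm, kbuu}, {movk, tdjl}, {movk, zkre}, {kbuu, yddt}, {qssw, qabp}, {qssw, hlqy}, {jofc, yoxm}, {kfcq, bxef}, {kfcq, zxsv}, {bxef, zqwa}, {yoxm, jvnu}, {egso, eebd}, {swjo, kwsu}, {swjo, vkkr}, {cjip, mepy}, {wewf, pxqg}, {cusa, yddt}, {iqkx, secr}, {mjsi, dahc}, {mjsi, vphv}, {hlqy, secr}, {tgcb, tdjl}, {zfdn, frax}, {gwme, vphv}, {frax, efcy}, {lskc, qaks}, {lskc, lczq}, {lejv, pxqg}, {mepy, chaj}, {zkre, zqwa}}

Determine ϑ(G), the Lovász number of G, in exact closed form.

87*cos(pi/87)/(cos(pi/87) + 1)

Vertex secr has 2 neighbors: iqkx, hlqy.
N(eawg) = {tfzb, wewf}, |N(eawg)| = 2.
deg(lycu) = 2; N(lycu) = {ulcv, zfdn}.
N(jwcw) = {rcdn, uzsh}, |N(jwcw)| = 2.
Regular of degree 2 on 87 vertices: connected 2-regular on 87 ⇒ C_{87}.
The 44 distinct eigenvalues: [2.0, 1.995, 1.979, 1.953, 1.917, 1.871, 1.815, 1.75, 1.675, 1.592, 1.501, 1.401, 1.295, 1.181, 1.062, 0.937, 0.807, 0.673, 0.535, 0.395, 0.252, 0.108, -0.036, -0.18, -0.324, -0.465, -0.604, -0.74, -0.872, -1.0, -1.122, -1.239, -1.349, -1.452, -1.547, -1.635, -1.714, -1.784, -1.844, -1.895, -1.936, -1.967, -1.988, -1.999].
−87·(-2*cos(pi/87)) / ((2)−(-2*cos(pi/87))) = 87*cos(pi/87)/(cos(pi/87) + 1) = ϑ(G).
= 43.48582… (decimal).
Check 43 ≤ 87*cos(pi/87)/(cos(pi/87) + 1) ≤ 44: both strict.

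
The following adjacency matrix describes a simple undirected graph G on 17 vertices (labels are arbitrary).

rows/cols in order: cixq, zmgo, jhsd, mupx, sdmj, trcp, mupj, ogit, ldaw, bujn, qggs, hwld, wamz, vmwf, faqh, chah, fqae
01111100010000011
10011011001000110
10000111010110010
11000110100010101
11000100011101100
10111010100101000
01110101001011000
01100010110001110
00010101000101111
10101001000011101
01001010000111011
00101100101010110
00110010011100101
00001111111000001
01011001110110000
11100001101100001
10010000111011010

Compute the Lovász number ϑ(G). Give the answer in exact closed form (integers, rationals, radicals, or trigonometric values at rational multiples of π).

sqrt(17)

N(chah) = {cixq, zmgo, jhsd, ogit, ldaw, qggs, hwld, fqae}, |N(chah)| = 8.
Vertex qggs has 8 neighbors: zmgo, sdmj, mupj, hwld, wamz, vmwf, chah, fqae.
deg(zmgo) = 8; N(zmgo) = {cixq, mupx, sdmj, mupj, ogit, qggs, faqh, chah}.
N(sdmj) = {cixq, zmgo, trcp, bujn, qggs, hwld, vmwf, faqh}, |N(sdmj)| = 8.
deg(v) = 8 for all v (|V|=17); Paley(17): SR with (k,λ,μ)=(8,3,4).
The 3 distinct eigenvalues: [8.0, 1.561553, -2.561553].
Lovász: ϑ = −17(-sqrt(17)/2 - 1/2)/(8+-(-sqrt(17)/2 - 1/2)) = sqrt(17).
= 4.123105626… (decimal).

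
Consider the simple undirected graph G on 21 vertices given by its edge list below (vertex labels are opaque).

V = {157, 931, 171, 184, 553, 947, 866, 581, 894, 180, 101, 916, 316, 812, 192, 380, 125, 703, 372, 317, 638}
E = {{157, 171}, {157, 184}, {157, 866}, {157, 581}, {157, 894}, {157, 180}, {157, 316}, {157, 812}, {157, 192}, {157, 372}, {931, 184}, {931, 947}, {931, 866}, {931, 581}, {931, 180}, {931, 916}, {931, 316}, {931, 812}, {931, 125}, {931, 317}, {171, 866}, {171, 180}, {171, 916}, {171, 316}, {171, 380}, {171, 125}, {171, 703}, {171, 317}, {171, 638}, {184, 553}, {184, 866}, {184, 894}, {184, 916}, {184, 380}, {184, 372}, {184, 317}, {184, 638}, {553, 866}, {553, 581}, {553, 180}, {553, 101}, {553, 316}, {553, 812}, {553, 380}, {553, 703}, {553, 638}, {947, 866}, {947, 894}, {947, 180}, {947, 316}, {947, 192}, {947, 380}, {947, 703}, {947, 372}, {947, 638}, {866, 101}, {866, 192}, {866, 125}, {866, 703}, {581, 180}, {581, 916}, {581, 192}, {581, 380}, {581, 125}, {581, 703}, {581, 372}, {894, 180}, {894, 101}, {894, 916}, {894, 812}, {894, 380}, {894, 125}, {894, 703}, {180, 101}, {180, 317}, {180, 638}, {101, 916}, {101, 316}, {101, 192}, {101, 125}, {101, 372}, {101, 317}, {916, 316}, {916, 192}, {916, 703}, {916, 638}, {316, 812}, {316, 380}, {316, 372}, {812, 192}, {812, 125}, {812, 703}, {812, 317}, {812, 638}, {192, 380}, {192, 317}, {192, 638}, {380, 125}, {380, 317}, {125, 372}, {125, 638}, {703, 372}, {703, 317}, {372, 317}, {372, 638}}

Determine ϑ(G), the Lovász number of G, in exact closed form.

deg(916) = 10; N(916) = {931, 171, 184, 581, 894, 101, 316, 192, 703, 638}.
Vertex 101 has 10 neighbors: 553, 866, 894, 180, 916, 316, 192, 125, 372, 317.
deg(380) = 10; N(380) = {171, 184, 553, 947, 581, 894, 316, 192, 125, 317}.
deg(317) = 10; N(317) = {931, 171, 184, 180, 101, 812, 192, 380, 703, 372}.
21-vertex 10-regular graph: this is K(7,2), the Kneser graph.
A has 3 distinct eigenvalues ≈ [10.0, 1.0, -4.0].
Lovász (edge-transitive): ϑ = −21·(-4)/((10)−(-4)) = 6.
= 6.000000000… (decimal).

6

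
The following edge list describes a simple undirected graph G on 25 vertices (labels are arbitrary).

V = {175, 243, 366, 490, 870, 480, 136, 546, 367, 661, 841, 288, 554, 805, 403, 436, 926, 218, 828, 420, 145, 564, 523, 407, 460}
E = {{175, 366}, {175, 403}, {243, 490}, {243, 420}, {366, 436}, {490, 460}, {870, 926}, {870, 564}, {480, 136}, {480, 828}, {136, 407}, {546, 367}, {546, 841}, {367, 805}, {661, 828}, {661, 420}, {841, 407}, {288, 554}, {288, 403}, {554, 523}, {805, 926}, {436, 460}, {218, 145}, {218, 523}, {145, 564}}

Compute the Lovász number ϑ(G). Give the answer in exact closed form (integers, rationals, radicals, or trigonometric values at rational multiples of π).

N(828) = {480, 661}, |N(828)| = 2.
N(523) = {554, 218}, |N(523)| = 2.
N(490) = {243, 460}, |N(490)| = 2.
N(136) = {480, 407}, |N(136)| = 2.
G on 25 vertices is 2-regular; this is C_{25}, the 25-cycle.
Distinct eigenvalues (to 3 d.p.): [2.0, 1.937, 1.753, 1.458, 1.072, 0.618, 0.126, -0.375, -0.852, -1.275, -1.618, -1.86, -1.984].
With N=25: ϑ(G) = 25·(-(-1)*2*cos(pi/25))/(2−(-2*cos(pi/25))) = 25*cos(pi/25)/(cos(pi/25) + 1).
ϑ(G) ≈ 12.45052.
Check 12 ≤ 25*cos(pi/25)/(cos(pi/25) + 1) ≤ 13: both strict.

25*cos(pi/25)/(cos(pi/25) + 1)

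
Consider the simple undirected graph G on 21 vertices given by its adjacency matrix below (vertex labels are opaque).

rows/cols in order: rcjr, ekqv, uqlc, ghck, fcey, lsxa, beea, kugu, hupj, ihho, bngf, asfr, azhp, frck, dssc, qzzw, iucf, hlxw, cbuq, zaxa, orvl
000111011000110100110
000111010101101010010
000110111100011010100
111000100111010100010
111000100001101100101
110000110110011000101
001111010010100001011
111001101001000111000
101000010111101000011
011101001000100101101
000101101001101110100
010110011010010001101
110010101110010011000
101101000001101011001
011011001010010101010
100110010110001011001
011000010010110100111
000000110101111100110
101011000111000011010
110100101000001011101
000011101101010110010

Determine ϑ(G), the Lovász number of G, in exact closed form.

6

N(uqlc) = {ghck, fcey, beea, kugu, hupj, ihho, frck, dssc, iucf, cbuq}, |N(uqlc)| = 10.
deg(qzzw) = 10; N(qzzw) = {rcjr, ghck, fcey, kugu, ihho, bngf, dssc, iucf, hlxw, orvl}.
deg(orvl) = 10; N(orvl) = {fcey, lsxa, beea, hupj, ihho, asfr, frck, qzzw, iucf, zaxa}.
N(frck) = {rcjr, uqlc, ghck, lsxa, asfr, azhp, dssc, iucf, hlxw, orvl}, |N(frck)| = 10.
10-regular, N=21; this is K(7,2), the Kneser graph.
Distinct eigenvalues (to 6 d.p.): [10.0, 1.0, -4.0].
λ_max=10, λ_min=-4; ϑ = −21·λ_min/(λ_max−λ_min) = 6.
≈ 6.000000 (to 6 d.p.).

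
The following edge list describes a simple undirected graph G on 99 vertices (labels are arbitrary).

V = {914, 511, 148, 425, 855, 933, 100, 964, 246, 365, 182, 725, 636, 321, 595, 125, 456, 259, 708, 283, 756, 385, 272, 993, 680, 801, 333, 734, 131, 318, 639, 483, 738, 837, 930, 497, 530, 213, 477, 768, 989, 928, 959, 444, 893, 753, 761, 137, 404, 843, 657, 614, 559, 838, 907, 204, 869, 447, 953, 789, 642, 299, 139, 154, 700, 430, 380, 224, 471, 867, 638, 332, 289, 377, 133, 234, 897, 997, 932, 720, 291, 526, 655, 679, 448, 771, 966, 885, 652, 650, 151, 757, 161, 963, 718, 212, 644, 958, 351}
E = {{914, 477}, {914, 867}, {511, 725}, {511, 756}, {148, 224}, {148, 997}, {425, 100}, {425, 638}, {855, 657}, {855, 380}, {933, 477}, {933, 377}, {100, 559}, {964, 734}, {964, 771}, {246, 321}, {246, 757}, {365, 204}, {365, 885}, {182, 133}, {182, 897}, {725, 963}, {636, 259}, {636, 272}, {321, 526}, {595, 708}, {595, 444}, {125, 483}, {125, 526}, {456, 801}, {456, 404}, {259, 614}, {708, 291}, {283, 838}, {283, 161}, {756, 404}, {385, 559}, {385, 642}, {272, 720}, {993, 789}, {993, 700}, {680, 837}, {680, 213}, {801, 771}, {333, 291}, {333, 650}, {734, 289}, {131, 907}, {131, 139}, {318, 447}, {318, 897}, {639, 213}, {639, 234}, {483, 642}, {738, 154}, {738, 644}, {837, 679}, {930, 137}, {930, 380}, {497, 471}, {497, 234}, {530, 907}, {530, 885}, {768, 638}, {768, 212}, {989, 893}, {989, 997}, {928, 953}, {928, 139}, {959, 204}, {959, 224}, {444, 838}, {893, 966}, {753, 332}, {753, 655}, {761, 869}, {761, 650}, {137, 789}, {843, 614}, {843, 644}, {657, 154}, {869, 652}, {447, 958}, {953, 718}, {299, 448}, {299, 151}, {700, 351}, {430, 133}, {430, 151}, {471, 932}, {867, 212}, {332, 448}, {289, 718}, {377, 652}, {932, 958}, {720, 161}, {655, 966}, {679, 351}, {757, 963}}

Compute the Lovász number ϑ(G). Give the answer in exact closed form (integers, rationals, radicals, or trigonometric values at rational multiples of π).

99*cos(pi/99)/(cos(pi/99) + 1)

Vertex 768 has 2 neighbors: 638, 212.
N(655) = {753, 966}, |N(655)| = 2.
deg(595) = 2; N(595) = {708, 444}.
deg(477) = 2; N(477) = {914, 933}.
Regular of degree 2 on 99 vertices: connected 2-regular on 99 ⇒ C_{99}.
Distinct eigenvalues (to 3 d.p.): [2.0, 1.996, 1.984, 1.964, 1.936, 1.9, 1.857, 1.806, 1.748, 1.683, 1.611, 1.532, 1.447, 1.357, 1.261, 1.16, 1.054, 0.945, 0.831, 0.714, 0.594, 0.472, 0.347, 0.222, 0.095, -0.032, -0.158, -0.285, -0.41, -0.533, -0.654, -0.773, -0.888, -1.0, -1.108, -1.211, -1.31, -1.403, -1.491, -1.572, -1.647, -1.716, -1.778, -1.832, -1.879, -1.919, -1.951, -1.975, -1.991, -1.999].
ϑ = −N·λ_min/(λ_max−λ_min) = −99·(-2*cos(pi/99))/(2−(-2*cos(pi/99))) = 99*cos(pi/99)/(cos(pi/99) + 1).
ϑ(G) ≈ 49.487536287.
49 ≤ 99*cos(pi/99)/(cos(pi/99) + 1) ≤ 50: both strict.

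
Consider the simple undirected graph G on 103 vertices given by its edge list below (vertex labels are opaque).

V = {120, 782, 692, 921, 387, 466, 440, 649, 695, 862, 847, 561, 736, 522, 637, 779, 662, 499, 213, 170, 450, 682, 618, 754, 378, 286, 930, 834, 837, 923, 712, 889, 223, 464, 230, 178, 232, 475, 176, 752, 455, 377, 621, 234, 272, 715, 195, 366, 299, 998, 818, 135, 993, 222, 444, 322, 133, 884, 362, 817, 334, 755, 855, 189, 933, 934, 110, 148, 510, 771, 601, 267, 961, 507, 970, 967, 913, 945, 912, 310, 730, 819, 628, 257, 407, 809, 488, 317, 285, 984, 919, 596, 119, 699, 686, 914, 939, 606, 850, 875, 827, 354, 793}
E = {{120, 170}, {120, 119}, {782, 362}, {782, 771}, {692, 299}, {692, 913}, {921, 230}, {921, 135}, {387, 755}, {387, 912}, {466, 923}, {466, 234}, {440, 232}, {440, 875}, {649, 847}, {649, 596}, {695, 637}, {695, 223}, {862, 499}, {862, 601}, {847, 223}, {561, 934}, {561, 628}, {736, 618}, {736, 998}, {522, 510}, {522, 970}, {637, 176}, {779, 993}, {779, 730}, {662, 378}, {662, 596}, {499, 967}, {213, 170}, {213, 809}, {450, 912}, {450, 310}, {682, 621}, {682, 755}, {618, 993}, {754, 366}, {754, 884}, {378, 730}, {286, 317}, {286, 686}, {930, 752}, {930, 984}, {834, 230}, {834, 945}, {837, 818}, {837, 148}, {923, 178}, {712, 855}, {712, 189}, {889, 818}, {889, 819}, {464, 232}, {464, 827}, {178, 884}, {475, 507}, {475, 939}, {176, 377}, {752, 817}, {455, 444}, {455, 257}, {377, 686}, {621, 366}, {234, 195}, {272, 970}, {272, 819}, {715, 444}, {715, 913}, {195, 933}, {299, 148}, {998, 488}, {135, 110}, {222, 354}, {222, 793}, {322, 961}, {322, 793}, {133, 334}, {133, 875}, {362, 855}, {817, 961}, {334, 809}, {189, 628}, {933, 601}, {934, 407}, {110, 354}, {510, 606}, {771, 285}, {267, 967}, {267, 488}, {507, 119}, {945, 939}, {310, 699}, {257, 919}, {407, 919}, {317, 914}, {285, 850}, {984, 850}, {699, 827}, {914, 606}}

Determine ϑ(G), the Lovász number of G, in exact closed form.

103*cos(pi/103)/(cos(pi/103) + 1)

N(444) = {455, 715}, |N(444)| = 2.
deg(601) = 2; N(601) = {862, 933}.
N(378) = {662, 730}, |N(378)| = 2.
deg(222) = 2; N(222) = {354, 793}.
G on 103 vertices is 2-regular; connected 2-regular on 103 ⇒ C_{103}.
Distinct eigenvalues (to 4 d.p.): [2.0, 1.9963, 1.9851, 1.9666, 1.9408, 1.9077, 1.8675, 1.8204, 1.7665, 1.7061, 1.6393, 1.5664, 1.4876, 1.4034, 1.3139, 1.2195, 1.1206, 1.0176, 0.9107, 0.8004, 0.6872, 0.5714, 0.4535, 0.3339, 0.2131, 0.0915, -0.0305, -0.1524, -0.2736, -0.3939, -0.5127, -0.6296, -0.7442, -0.856, -0.9646, -1.0696, -1.1706, -1.2673, -1.3593, -1.4462, -1.5277, -1.6036, -1.6735, -1.7371, -1.7943, -1.8448, -1.8885, -1.9251, -1.9546, -1.9768, -1.9916, -1.9991].
λ_max=2, λ_min=-2*cos(pi/103); ϑ = −103·λ_min/(λ_max−λ_min) = 103*cos(pi/103)/(cos(pi/103) + 1).
≈ 51.488020467 (to 9 d.p.).
51 ≤ 103*cos(pi/103)/(cos(pi/103) + 1) ≤ 52: both strict.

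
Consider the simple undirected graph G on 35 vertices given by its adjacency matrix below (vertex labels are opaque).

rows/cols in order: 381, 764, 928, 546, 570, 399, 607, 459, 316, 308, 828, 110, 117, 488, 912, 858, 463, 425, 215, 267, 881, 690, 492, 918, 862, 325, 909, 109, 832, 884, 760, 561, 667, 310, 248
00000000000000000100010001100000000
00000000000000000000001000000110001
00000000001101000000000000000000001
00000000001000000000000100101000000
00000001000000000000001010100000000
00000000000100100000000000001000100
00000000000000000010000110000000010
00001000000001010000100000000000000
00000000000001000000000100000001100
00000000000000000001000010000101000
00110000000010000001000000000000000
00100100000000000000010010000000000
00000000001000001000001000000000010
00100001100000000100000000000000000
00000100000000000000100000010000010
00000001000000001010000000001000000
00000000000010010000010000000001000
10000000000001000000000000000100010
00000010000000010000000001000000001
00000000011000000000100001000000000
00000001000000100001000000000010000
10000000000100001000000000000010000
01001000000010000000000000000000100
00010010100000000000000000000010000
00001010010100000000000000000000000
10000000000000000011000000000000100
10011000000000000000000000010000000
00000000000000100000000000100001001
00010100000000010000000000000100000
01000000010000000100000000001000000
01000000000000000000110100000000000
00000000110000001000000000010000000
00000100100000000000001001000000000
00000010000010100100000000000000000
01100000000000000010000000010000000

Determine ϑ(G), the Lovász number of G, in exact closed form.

Vertex 425 has 4 neighbors: 381, 488, 884, 310.
Vertex 488 has 4 neighbors: 928, 459, 316, 425.
deg(760) = 4; N(760) = {764, 881, 690, 918}.
deg(862) = 4; N(862) = {570, 607, 308, 110}.
G on 35 vertices is 4-regular; Kneser K(7,3) on C(7,3)=35 vertices.
Distinct eigenvalues (to 6 d.p.): [4.0, 2.0, -1.0, -3.0].
With N=35: ϑ(G) = 35·(-1*(-3))/(4−(-3)) = 15.
≈ 15.000000 (to 6 d.p.).

15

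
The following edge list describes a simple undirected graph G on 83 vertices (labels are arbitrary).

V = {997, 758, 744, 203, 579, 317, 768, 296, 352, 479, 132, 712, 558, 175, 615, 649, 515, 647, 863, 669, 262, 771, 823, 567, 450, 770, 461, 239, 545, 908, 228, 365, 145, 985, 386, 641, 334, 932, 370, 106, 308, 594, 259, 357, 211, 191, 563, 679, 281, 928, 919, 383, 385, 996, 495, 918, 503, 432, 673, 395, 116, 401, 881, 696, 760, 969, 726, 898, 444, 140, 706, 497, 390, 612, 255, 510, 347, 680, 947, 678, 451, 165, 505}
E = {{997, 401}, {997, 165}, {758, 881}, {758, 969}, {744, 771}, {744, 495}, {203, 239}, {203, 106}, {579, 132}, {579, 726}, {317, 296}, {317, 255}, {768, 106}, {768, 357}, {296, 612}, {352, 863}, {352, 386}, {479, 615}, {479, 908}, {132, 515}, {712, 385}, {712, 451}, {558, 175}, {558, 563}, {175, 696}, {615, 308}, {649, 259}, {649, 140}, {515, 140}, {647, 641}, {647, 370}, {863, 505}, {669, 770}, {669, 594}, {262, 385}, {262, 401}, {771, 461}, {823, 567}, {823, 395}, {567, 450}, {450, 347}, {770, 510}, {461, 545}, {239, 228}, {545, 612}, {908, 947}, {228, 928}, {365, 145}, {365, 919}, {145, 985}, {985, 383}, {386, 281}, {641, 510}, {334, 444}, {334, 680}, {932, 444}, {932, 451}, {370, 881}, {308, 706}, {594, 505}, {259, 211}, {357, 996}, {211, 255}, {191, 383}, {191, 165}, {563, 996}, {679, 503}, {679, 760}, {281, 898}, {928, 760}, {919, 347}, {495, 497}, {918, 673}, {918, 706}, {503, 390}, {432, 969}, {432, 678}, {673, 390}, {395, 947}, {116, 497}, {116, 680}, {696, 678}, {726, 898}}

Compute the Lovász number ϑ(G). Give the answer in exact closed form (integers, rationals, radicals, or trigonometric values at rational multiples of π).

Vertex 563 has 2 neighbors: 558, 996.
Vertex 932 has 2 neighbors: 444, 451.
N(317) = {296, 255}, |N(317)| = 2.
deg(145) = 2; N(145) = {365, 985}.
83-vertex 2-regular graph: connected 2-regular on 83 ⇒ C_{83}.
Distinct eigenvalues (to 3 d.p.): [2.0, 1.994, 1.977, 1.949, 1.909, 1.858, 1.797, 1.726, 1.644, 1.553, 1.454, 1.346, 1.23, 1.107, 0.978, 0.843, 0.704, 0.56, 0.413, 0.264, 0.113, -0.038, -0.189, -0.339, -0.487, -0.632, -0.774, -0.911, -1.043, -1.169, -1.289, -1.401, -1.505, -1.6, -1.686, -1.763, -1.829, -1.885, -1.93, -1.964, -1.987, -1.999].
−83·(-2*cos(pi/83)) / ((2)−(-2*cos(pi/83))) = 83*cos(pi/83)/(cos(pi/83) + 1) = ϑ(G).
Numerically 41.4851326.
Sandwich: α(G)=41 ≤ ϑ(G)=83*cos(pi/83)/(cos(pi/83) + 1) ≤ χ(Ḡ)=42 (both strict).

83*cos(pi/83)/(cos(pi/83) + 1)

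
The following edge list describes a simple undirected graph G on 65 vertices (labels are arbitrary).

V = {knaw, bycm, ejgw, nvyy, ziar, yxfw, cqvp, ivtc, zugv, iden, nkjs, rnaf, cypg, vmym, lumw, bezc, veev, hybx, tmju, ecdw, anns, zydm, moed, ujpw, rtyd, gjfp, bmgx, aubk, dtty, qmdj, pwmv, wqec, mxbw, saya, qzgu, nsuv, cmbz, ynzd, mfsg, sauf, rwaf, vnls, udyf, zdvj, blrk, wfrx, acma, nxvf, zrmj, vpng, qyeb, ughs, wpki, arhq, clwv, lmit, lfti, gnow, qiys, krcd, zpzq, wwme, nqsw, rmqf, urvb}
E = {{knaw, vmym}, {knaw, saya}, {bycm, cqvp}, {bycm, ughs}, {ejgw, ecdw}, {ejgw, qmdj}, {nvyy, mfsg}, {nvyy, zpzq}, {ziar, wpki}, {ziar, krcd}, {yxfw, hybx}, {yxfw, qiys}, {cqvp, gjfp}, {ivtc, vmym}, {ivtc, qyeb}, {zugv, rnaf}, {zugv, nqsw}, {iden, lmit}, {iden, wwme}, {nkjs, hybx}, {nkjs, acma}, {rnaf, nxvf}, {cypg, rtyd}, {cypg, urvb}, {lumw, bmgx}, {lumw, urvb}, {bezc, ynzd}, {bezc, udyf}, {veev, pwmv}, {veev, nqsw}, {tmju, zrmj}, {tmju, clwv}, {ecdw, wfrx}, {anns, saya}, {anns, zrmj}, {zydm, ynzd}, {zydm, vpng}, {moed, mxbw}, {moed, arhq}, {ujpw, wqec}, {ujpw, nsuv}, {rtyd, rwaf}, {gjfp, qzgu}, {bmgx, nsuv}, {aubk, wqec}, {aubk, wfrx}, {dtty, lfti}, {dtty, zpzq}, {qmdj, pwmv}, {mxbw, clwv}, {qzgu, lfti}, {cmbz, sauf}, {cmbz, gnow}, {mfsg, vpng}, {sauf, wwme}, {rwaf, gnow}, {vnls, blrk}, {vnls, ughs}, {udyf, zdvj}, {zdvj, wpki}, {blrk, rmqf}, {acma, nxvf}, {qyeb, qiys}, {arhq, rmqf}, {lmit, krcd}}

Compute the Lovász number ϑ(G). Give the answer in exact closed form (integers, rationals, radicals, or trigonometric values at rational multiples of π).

65*cos(pi/65)/(cos(pi/65) + 1)

Vertex lumw has 2 neighbors: bmgx, urvb.
N(lmit) = {iden, krcd}, |N(lmit)| = 2.
Vertex mxbw has 2 neighbors: moed, clwv.
Vertex ujpw has 2 neighbors: wqec, nsuv.
deg(v) = 2 for all v (|V|=65); a single 65-cycle (edge-transitive).
The 33 distinct eigenvalues: [2.0, 1.99066, 1.96274, 1.91649, 1.85235, 1.77091, 1.67294, 1.55935, 1.4312, 1.28968, 1.13613, 0.97197, 0.79873, 0.61803, 0.43157, 0.24107, 0.04833, -0.14487, -0.33671, -0.52541, -0.70921, -0.88638, -1.05528, -1.21433, -1.36203, -1.49702, -1.61803, -1.72394, -1.81375, -1.88662, -1.94188, -1.97901, -1.99766].
Lovász (edge-transitive): ϑ = −65·(-2*cos(pi/65))/((2)−(-2*cos(pi/65))) = 65*cos(pi/65)/(cos(pi/65) + 1).
ϑ(G) ≈ 32.481012600.
32 ≤ 65*cos(pi/65)/(cos(pi/65) + 1) ≤ 33: both strict.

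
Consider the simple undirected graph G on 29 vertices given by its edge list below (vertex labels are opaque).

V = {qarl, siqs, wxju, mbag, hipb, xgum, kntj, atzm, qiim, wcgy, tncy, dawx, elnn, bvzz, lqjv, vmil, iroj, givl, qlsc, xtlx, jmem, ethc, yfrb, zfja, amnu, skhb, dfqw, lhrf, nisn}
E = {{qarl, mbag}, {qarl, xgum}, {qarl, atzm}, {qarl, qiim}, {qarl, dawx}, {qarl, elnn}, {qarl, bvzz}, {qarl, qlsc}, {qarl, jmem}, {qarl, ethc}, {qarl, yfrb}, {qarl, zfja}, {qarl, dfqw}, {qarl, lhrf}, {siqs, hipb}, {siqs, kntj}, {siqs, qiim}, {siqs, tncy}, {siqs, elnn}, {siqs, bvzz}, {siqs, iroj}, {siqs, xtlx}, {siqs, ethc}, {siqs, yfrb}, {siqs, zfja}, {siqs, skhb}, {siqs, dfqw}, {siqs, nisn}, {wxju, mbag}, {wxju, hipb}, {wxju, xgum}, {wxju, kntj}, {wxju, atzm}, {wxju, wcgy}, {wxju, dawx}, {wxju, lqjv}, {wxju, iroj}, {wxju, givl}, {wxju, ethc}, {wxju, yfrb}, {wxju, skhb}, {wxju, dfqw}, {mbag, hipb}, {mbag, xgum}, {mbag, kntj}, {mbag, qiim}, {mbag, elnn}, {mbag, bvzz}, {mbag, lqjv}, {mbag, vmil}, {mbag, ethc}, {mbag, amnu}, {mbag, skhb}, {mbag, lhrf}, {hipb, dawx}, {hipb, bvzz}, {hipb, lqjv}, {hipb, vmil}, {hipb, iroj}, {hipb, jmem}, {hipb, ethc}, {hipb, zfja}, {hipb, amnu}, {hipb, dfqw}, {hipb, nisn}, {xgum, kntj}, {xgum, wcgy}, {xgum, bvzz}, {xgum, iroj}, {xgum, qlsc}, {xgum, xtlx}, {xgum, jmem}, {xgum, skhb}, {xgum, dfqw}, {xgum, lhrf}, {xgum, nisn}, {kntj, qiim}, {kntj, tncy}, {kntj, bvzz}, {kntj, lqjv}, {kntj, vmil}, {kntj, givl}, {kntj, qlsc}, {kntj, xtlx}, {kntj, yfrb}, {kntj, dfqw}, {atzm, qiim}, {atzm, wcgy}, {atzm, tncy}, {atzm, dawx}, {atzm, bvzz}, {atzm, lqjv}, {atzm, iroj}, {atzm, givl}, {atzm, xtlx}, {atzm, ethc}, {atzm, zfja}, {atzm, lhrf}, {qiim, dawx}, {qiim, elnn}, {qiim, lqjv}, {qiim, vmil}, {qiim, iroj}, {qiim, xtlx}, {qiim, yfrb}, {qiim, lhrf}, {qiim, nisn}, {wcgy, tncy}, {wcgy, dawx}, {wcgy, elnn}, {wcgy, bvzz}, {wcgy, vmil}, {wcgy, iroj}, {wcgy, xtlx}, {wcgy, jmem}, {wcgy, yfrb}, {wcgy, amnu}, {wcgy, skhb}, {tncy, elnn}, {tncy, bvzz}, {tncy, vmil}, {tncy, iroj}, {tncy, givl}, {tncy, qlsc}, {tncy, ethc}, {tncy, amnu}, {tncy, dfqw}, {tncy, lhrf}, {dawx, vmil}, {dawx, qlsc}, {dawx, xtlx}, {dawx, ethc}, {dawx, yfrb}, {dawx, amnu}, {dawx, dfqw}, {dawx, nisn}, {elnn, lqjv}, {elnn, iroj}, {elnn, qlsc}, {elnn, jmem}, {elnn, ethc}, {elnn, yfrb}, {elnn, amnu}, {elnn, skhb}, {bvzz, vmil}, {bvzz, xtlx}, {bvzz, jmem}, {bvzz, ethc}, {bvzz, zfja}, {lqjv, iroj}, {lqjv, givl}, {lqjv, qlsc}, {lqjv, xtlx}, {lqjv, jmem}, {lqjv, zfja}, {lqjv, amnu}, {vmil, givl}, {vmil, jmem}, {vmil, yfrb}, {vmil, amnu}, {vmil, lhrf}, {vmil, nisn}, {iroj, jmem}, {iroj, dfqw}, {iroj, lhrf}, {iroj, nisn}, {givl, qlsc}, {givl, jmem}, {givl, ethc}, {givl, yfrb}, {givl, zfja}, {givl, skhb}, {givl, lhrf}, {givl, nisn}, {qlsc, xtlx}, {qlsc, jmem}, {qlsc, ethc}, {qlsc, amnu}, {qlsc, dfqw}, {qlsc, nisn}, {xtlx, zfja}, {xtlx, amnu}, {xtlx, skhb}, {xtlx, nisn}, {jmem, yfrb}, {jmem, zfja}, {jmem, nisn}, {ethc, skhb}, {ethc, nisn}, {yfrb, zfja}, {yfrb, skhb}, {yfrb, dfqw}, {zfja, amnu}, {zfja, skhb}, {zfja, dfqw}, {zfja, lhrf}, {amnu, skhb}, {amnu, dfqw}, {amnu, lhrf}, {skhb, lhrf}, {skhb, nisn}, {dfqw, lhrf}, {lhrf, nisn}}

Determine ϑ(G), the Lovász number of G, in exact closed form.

N(iroj) = {siqs, wxju, hipb, xgum, atzm, qiim, wcgy, tncy, elnn, lqjv, jmem, dfqw, lhrf, nisn}, |N(iroj)| = 14.
N(ethc) = {qarl, siqs, wxju, mbag, hipb, atzm, tncy, dawx, elnn, bvzz, givl, qlsc, skhb, nisn}, |N(ethc)| = 14.
Vertex zfja has 14 neighbors: qarl, siqs, hipb, atzm, bvzz, lqjv, givl, xtlx, jmem, yfrb, amnu, skhb, dfqw, lhrf.
N(mbag) = {qarl, wxju, hipb, xgum, kntj, qiim, elnn, bvzz, lqjv, vmil, ethc, amnu, skhb, lhrf}, |N(mbag)| = 14.
Every vertex has degree 14 (N=29); Paley(29): SR with (k,λ,μ)=(14,6,7).
spec(A) ≈ [14.0, 2.193, -3.193] (distinct, 3 d.p.).
Lovász: ϑ = −29(-sqrt(29)/2 - 1/2)/(14+-(-sqrt(29)/2 - 1/2)) = sqrt(29).
= 5.38516… (decimal).

sqrt(29)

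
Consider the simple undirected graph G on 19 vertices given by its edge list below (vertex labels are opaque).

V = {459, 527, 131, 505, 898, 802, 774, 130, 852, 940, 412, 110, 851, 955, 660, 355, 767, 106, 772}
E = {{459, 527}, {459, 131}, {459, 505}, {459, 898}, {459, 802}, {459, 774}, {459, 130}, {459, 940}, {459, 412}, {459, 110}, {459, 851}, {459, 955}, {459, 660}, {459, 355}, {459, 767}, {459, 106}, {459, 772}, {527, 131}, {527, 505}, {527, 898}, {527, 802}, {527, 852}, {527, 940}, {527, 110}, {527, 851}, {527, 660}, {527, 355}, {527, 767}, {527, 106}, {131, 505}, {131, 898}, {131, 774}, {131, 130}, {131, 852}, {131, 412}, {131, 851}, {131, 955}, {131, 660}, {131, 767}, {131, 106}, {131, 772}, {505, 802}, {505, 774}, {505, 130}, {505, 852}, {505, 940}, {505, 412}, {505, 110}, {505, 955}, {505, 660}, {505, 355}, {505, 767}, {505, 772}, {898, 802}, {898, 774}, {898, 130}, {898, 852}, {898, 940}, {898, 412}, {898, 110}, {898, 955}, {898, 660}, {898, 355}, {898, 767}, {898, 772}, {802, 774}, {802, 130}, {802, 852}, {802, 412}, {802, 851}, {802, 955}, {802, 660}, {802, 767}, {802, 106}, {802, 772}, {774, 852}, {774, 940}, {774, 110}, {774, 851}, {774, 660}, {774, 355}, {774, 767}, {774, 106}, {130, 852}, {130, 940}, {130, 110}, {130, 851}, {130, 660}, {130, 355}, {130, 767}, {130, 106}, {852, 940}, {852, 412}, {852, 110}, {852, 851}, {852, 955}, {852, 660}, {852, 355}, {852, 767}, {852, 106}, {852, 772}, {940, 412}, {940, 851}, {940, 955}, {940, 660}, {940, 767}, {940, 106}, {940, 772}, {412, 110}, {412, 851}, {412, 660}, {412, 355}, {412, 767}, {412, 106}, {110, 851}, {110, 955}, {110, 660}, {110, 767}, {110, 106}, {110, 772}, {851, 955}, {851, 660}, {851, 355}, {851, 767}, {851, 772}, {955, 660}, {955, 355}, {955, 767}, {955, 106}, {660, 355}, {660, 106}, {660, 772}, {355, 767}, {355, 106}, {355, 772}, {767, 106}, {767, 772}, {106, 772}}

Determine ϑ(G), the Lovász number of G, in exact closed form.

Vertex 527 has 13 neighbors: 459, 131, 505, 898, 802, 852, 940, 110, 851, 660, 355, 767, 106.
deg(898) = 15; N(898) = {459, 527, 131, 802, 774, 130, 852, 940, 412, 110, 955, 660, 355, 767, 772}.
N(767) = {459, 527, 131, 505, 898, 802, 774, 130, 852, 940, 412, 110, 851, 955, 355, 106, 772}, |N(767)| = 17.
Vertex 106 has 15 neighbors: 459, 527, 131, 802, 774, 130, 852, 940, 412, 110, 955, 660, 355, 767, 772.
5 parts of sizes [6, 5, 4, 2, 2]; α(G) = 6 = ϑ (perfect).
Numerically 6.0000000.
Sandwich: α(G)=6 ≤ ϑ(G)=6 ≤ χ(Ḡ)=6 (collapsed).

6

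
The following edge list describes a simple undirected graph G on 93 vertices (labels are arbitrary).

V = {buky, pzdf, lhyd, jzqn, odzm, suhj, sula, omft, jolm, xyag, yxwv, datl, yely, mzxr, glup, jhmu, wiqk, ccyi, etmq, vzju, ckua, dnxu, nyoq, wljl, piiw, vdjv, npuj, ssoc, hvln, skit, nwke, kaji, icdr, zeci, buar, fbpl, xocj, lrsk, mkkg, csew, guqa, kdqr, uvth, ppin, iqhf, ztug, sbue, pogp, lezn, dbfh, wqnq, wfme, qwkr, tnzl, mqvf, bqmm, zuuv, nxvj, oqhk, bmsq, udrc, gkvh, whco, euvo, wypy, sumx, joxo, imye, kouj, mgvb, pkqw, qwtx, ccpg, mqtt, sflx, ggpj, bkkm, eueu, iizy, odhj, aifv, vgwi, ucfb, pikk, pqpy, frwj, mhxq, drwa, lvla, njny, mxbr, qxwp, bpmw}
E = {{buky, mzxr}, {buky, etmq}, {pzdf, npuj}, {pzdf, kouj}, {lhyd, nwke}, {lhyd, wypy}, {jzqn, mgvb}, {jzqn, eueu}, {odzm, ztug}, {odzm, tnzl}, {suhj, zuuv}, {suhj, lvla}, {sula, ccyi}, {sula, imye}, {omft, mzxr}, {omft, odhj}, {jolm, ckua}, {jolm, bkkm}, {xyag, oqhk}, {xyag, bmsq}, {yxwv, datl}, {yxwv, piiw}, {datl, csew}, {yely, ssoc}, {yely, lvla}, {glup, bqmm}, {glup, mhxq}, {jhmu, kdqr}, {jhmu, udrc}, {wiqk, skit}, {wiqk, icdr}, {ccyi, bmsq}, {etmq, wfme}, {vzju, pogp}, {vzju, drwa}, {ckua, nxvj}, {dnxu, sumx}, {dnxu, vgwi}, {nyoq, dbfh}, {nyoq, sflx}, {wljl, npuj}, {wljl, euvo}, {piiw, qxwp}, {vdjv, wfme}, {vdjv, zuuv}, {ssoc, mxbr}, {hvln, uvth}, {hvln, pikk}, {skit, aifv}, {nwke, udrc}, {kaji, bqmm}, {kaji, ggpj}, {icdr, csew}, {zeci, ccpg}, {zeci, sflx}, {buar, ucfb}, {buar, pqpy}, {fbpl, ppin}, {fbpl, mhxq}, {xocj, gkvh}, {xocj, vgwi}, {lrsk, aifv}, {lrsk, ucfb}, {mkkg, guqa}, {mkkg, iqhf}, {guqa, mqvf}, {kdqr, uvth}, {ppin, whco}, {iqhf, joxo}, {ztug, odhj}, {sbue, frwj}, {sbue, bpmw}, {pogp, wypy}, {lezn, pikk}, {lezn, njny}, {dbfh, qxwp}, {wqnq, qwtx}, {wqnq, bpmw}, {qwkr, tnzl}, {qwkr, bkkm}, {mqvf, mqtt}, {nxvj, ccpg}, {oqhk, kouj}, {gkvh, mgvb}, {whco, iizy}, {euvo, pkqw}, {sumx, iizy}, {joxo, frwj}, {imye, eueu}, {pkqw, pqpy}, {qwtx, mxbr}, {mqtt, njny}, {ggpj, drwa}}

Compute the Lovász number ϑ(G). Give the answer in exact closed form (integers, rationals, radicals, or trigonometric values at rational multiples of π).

N(qwkr) = {tnzl, bkkm}, |N(qwkr)| = 2.
Vertex qxwp has 2 neighbors: piiw, dbfh.
N(omft) = {mzxr, odhj}, |N(omft)| = 2.
deg(nxvj) = 2; N(nxvj) = {ckua, ccpg}.
93-vertex 2-regular graph: connected 2-regular on 93 ⇒ C_{93}.
The 47 distinct eigenvalues: [2.0, 1.995, 1.982, 1.959, 1.927, 1.887, 1.838, 1.78, 1.715, 1.642, 1.561, 1.473, 1.378, 1.277, 1.17, 1.058, 0.941, 0.82, 0.695, 0.566, 0.436, 0.303, 0.169, 0.034, -0.101, -0.236, -0.369, -0.501, -0.631, -0.758, -0.881, -1.0, -1.115, -1.224, -1.328, -1.426, -1.518, -1.602, -1.679, -1.749, -1.81, -1.864, -1.908, -1.944, -1.972, -1.99, -1.999].
Lovász: ϑ = −93(-2*cos(pi/93))/(2+-(-1)*2*cos(pi/93)) = 93*cos(pi/93)/(cos(pi/93) + 1).
= 46.486731879… (decimal).
α=46, χ(Ḡ)=47; ϑ=93*cos(pi/93)/(cos(pi/93) + 1) lies between (both strict).

93*cos(pi/93)/(cos(pi/93) + 1)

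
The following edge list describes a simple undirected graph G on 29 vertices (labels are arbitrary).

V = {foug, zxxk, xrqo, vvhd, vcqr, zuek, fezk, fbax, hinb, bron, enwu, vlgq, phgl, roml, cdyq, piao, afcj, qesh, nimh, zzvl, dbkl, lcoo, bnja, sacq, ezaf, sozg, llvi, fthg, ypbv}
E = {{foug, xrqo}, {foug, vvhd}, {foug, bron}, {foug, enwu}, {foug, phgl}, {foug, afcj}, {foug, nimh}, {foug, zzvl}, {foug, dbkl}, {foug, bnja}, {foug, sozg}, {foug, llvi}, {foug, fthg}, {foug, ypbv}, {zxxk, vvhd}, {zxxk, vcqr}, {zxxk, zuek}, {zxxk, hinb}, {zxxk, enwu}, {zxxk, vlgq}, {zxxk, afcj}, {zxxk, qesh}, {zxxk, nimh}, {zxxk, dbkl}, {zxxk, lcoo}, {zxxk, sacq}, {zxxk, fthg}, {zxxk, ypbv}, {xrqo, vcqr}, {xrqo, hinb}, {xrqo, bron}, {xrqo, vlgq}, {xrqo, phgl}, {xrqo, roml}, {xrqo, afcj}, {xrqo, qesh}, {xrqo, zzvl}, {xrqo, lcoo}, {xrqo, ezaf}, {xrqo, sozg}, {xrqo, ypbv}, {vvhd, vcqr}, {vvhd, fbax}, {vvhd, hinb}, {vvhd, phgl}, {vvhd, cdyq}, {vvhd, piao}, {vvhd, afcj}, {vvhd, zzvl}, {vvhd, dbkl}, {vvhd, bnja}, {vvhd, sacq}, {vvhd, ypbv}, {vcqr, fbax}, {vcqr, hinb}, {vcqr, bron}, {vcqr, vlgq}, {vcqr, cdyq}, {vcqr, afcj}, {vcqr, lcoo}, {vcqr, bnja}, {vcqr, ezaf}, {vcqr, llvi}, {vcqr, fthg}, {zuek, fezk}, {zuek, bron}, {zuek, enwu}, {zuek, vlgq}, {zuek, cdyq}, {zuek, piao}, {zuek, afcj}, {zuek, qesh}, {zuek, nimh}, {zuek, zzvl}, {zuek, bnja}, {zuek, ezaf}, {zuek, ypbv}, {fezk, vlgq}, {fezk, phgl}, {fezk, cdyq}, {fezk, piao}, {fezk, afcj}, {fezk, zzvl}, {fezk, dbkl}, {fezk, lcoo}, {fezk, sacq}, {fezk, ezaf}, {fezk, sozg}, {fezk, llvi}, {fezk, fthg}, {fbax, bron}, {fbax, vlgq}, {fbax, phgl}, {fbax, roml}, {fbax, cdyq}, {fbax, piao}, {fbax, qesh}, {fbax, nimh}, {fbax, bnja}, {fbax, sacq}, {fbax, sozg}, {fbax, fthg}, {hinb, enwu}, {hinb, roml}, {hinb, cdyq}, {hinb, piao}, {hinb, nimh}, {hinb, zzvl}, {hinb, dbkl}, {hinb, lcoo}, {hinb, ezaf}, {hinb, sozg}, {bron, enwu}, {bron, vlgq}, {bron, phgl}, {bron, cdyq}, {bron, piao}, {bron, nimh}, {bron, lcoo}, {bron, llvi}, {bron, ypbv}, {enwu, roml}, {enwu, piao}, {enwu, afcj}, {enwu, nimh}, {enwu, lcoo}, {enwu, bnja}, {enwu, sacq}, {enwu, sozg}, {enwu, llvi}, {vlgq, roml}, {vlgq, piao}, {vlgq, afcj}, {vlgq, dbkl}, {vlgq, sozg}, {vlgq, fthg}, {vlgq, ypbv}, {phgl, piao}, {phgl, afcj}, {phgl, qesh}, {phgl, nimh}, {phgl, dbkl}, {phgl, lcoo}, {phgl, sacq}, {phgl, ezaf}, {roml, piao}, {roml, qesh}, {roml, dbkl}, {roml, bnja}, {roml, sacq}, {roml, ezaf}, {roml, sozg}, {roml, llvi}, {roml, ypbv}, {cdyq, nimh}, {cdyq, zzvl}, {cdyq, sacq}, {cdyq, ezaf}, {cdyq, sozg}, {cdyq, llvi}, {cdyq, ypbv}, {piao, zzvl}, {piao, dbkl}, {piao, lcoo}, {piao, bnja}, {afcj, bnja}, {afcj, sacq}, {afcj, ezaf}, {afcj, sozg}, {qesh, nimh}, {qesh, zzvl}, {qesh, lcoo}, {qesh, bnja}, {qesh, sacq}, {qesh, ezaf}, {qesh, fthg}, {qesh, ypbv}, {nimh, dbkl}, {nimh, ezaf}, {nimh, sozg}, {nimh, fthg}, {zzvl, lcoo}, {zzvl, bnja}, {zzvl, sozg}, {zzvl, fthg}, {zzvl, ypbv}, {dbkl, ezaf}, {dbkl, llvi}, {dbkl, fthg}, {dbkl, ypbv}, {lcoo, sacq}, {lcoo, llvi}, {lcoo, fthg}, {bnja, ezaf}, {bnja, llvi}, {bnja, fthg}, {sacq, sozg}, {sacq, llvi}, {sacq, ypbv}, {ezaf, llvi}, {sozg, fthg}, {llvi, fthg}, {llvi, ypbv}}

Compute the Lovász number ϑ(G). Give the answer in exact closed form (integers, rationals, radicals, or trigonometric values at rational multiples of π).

Vertex cdyq has 14 neighbors: vvhd, vcqr, zuek, fezk, fbax, hinb, bron, nimh, zzvl, sacq, ezaf, sozg, llvi, ypbv.
Vertex qesh has 14 neighbors: zxxk, xrqo, zuek, fbax, phgl, roml, nimh, zzvl, lcoo, bnja, sacq, ezaf, fthg, ypbv.
N(llvi) = {foug, vcqr, fezk, bron, enwu, roml, cdyq, dbkl, lcoo, bnja, sacq, ezaf, fthg, ypbv}, |N(llvi)| = 14.
N(bron) = {foug, xrqo, vcqr, zuek, fbax, enwu, vlgq, phgl, cdyq, piao, nimh, lcoo, llvi, ypbv}, |N(bron)| = 14.
Every vertex has degree 14 (N=29); SR(29,14,6,7) — a Paley graph.
spec(A) ≈ [14.0, 2.193, -3.193] (distinct, 3 d.p.).
Lovász: ϑ = −29(-sqrt(29)/2 - 1/2)/(14+-(-sqrt(29)/2 - 1/2)) = sqrt(29).
= 5.38516… (decimal).

sqrt(29)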